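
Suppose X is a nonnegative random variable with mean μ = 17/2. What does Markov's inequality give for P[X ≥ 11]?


μ = E[X] = 17/2, a = 11.
Markov: P[X ≥ 11] ≤ μ/a = (17/2)/11 = 17/22.
Numerically: ≈ 0.7727.
(Since a = 11 > μ = 8.5000, the bound 17/22 is < 1 and informative.)

P[X ≥ 11] ≤ 17/22 ≈ 0.7727.


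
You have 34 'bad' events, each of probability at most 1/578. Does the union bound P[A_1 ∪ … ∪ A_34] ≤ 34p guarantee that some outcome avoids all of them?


Union bound: P[∪_{i=1}^{34} A_i] ≤ Σ_i P[A_i] ≤ 34·p = 34·(1/578) = 1/17.
Numerically: 1/17 ≈ 0.059.
Is 1/17 < 1? YES.
Since P[∪ A_i] ≤ 1/17 < 1, the complement has P[∩ A_i^c] ≥ 1 − 1/17 = 16/17 > 0, so some outcome avoids every A_i.

34·p = 1/17 ≈ 0.059; existence CERTIFIED by the union bound.


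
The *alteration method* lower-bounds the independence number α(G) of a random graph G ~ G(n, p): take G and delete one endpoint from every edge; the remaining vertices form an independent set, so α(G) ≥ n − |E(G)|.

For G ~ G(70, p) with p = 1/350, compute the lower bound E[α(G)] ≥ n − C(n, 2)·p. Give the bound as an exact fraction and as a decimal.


E[|E(G)|] = C(70, 2)·p = 2415 · (1/350) = 69/10.
E[α(G)] ≥ n − E[|E(G)|] = 70 − 69/10 = 631/10.
Numerically: ≈ 63.100000.
(This is only a lower bound; the true E[α(G)] may be larger.)

E[α(G)] ≥ 631/10 ≈ 63.100000.


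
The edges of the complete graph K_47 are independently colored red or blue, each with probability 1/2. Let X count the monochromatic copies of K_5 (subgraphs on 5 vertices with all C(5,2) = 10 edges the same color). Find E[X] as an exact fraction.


Let X = Σ_S X_S over the C(47, 5) = 1533939 subsets S of size 5, where X_S = 1 if the K_5 on S is monochromatic.
For a fixed S, the K_5 on S has C(5, 2) = 10 edges. P[all 10 edges red] = (1/2)^10, and likewise for blue, so P[monochromatic] = 2·(1/2)^10 = 2^{1 − 10} = 1/512.
By linearity of expectation: E[X] = C(47, 5) · 2^{1 − 10} = 1533939 · 1/512 = 1533939/512.
Numerically: E[X] ≈ 2995.975.

E[X] = C(47,5)·2^(1−C(5,2)) = 1533939/512 ≈ 2995.975.


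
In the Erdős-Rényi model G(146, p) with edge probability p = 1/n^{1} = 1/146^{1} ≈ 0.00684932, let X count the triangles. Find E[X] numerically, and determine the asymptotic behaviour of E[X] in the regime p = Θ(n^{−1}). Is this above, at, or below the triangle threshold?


Number of potential triangles: C(146, 3) = 508080.
Each occurs with probability p³ ≈ (0.00684932)³ ≈ 3.21322719e-07.
By linearity: E[X] = C(146, 3)·p³ ≈ 508080 · 3.21322719e-07 ≈ 0.163258.
Here α = 1, so p = 1/n is exactly at the triangle threshold p ~ 1/n. Asymptotically E[X] → c³/6 = 1³/6 = 1/6 ≈ 0.166667, a bounded constant. In this regime the triangle count is asymptotically Poisson(c³/6).

E[X] ≈ 0.163258; in regime p = Θ(1/n^{1}) E[X] stays bounded (at the triangle threshold p ~ 1/n).


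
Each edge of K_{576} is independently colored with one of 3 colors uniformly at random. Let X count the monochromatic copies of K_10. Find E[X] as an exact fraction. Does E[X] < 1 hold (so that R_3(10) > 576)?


E[X] = C(576, 10) · 3^{1 − 45} = 1024104945306307344480 · 3^{−44} = 1024104945306307344480/984770902183611232881.
As a reduced fraction: E[X] = 12643270929707498080/12157665459056928801 ≈ 1.03994.
Is E[X] < 1? NO.
Since E[X] ≥ 1, the first-moment bound is inconclusive at n = 576; it does NOT by itself certify R_3(10) > 576.

E[X] = 12643270929707498080/12157665459056928801 ≈ 1.03994; E[X] ≥ 1; first-moment method inconclusive here.


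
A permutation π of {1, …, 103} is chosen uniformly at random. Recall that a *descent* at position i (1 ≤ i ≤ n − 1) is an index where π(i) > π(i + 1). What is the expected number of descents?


Write X = Σ X_I over i = 1, …, 102, with X_I the indicator of one descent.
There are 102 indicators.
For each fixed i, the pair (π(i), π(i+1)) is a uniformly random ordered pair of distinct values from {1, …, 103}; by symmetry P[π(i) > π(i+1)] = 1/2.
By linearity: E[X] = 102 · (1/2) = (103 − 1) · (1/2) = 51 ≈ 51.000.

E[X] = 51 = 51.000.


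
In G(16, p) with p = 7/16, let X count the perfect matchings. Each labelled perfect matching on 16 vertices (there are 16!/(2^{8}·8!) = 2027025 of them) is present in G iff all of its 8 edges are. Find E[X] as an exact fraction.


K_16 has 16!/(2^{8}·8!) = 2027025 labelled perfect matchings.
For each such perfect matching H, let X_H = 1 if all 8 edges of H are present in G. Then P[X_H = 1] = p^{8} = (7/16)^{8} = 5764801/4294967296.
By linearity of expectation: E[X] = Σ_H E[X_H] = 2027025 · p^{8} = 2027025 · 5764801/4294967296 = 11685395747025/4294967296.
Numerically: E[X] ≈ 2720.7.

E[X] = 2027025 · (7/16)^{8} = 11685395747025/4294967296 ≈ 2720.7.


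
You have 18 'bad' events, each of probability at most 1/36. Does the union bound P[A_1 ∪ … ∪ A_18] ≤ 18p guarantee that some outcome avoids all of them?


Union bound: P[∪_{i=1}^{18} A_i] ≤ Σ_i P[A_i] ≤ 18·p = 18·(1/36) = 1/2.
Numerically: 1/2 ≈ 0.50000.
Is 1/2 < 1? YES.
Since P[∪ A_i] ≤ 1/2 < 1, the complement has P[∩ A_i^c] ≥ 1 − 1/2 = 1/2 > 0, so some outcome avoids every A_i.

18·p = 1/2 ≈ 0.50000; existence CERTIFIED by the union bound.


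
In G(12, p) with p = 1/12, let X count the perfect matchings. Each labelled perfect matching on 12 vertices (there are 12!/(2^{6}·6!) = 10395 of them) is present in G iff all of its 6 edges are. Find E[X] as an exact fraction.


K_12 has 12!/(2^{6}·6!) = 10395 labelled perfect matchings.
For each such perfect matching H, let X_H = 1 if all 6 edges of H are present in G. Then P[X_H = 1] = p^{6} = (1/12)^{6} = 1/2985984.
Summing the indicators: E[X] = Σ_H E[X_H] = 10395 · p^{6} = 10395 · 1/2985984 = 385/110592.
Numerically: E[X] ≈ 0.00348.

E[X] = 10395 · (1/12)^{6} = 385/110592 ≈ 0.00348.


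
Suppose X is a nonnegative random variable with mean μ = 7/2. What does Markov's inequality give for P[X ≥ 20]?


μ = E[X] = 7/2, a = 20.
Markov: P[X ≥ 20] ≤ μ/a = (7/2)/20 = 7/40.
Numerically: ≈ 0.175.
(Since a = 20 > μ = 3.500, the bound 7/40 is < 1 and informative.)

P[X ≥ 20] ≤ 7/40 ≈ 0.175.


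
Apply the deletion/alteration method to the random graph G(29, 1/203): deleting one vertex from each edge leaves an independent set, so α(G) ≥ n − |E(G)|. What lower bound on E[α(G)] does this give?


E[|E(G)|] = C(29, 2)·p = 406 · (1/203) = 2.
E[α(G)] ≥ n − E[|E(G)|] = 29 − 2 = 27.
Numerically: ≈ 27.000000.
(This is only a lower bound; the true E[α(G)] may be larger.)

E[α(G)] ≥ 27 ≈ 27.000000.


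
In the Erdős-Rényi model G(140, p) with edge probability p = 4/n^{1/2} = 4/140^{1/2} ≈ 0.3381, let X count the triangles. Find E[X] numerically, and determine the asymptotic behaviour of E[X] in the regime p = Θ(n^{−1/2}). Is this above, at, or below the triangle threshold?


Number of potential triangles: C(140, 3) = 447580.
Each occurs with probability p³ ≈ (0.3381)³ ≈ 3.863562e-02.
By linearity: E[X] = C(140, 3)·p³ ≈ 447580 · 3.863562e-02 ≈ 17292.5322.
Since α = 1/2 < 1, p = c/n^{1/2} ≫ 1/n is above the triangle threshold p ~ 1/n. Asymptotically E[X] ~ (c³/6)·n^{3(1−α)} = (4³/6)·n^{1.5} → ∞; triangles are abundant w.h.p.

E[X] ≈ 17292.5322; in regime p = Θ(1/n^{1/2}) E[X] diverges (above the triangle threshold p ~ 1/n).


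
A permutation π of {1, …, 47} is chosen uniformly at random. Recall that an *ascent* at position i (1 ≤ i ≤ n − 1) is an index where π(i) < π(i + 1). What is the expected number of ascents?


Write X = Σ X_I over i = 1, …, 46, with X_I the indicator of one ascent.
There are 46 indicators.
For each fixed i, the pair (π(i), π(i+1)) is a uniformly random ordered pair of distinct values from {1, …, 47}; by symmetry P[π(i) < π(i+1)] = 1/2.
By linearity: E[X] = 46 · (1/2) = (47 − 1) · (1/2) = 23 ≈ 23.000.

E[X] = 23 = 23.000.


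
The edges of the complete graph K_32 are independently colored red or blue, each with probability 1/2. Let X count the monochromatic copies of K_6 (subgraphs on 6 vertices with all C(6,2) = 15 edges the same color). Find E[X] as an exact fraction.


Let X = Σ_S X_S over the C(32, 6) = 906192 subsets S of size 6, where X_S = 1 if the K_6 on S is monochromatic.
For a fixed S, the K_6 on S has C(6, 2) = 15 edges. P[all 15 edges red] = (1/2)^15, and likewise for blue, so P[monochromatic] = 2·(1/2)^15 = 2^{1 − 15} = 1/16384.
Summing: E[X] = C(32, 6) · 2^{1 − 15} = 906192 · 1/16384 = 56637/1024.
Numerically: E[X] ≈ 55.310.

E[X] = C(32,6)·2^(1−C(6,2)) = 56637/1024 ≈ 55.310.


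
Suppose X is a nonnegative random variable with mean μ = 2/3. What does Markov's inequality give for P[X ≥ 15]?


μ = E[X] = 2/3, a = 15.
Markov: P[X ≥ 15] ≤ μ/a = (2/3)/15 = 2/45.
Numerically: ≈ 0.044.
(Since a = 15 > μ = 0.667, the bound 2/45 is < 1 and informative.)

P[X ≥ 15] ≤ 2/45 ≈ 0.044.


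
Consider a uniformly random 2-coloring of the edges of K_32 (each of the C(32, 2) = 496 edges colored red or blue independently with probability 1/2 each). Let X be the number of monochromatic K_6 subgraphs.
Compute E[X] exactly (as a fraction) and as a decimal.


Let X = Σ_S X_S over the C(32, 6) = 906192 subsets S of size 6, where X_S = 1 if the K_6 on S is monochromatic.
For a fixed S, the K_6 on S has C(6, 2) = 15 edges. P[all 15 edges red] = (1/2)^15, and likewise for blue, so P[monochromatic] = 2·(1/2)^15 = 2^{1 − 15} = 1/16384.
By linearity: E[X] = C(32, 6) · 2^{1 − 15} = 906192 · 1/16384 = 56637/1024.
Numerically: E[X] ≈ 55.310.

E[X] = C(32,6)·2^(1−C(6,2)) = 56637/1024 ≈ 55.310.


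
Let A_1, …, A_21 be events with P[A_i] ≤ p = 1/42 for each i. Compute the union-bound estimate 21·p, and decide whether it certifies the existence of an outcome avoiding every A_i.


Union bound: P[∪_{i=1}^{21} A_i] ≤ Σ_i P[A_i] ≤ 21·p = 21·(1/42) = 1/2.
Numerically: 1/2 ≈ 0.5000000.
Is 1/2 < 1? YES.
Since P[∪ A_i] ≤ 1/2 < 1, the complement has P[∩ A_i^c] ≥ 1 − 1/2 = 1/2 > 0, so some outcome avoids every A_i.

21·p = 1/2 ≈ 0.5000000; existence CERTIFIED by the union bound.


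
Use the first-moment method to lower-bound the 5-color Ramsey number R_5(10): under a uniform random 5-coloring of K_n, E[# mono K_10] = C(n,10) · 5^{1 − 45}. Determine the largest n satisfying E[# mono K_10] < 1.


We need C(n, 10) · 5^{1 − 45} < 1, i.e. C(n, 10) < 5^{45 − 1} = 5684341886080801486968994140625.
Check values of n near the boundary:
  n = 5391: C(5391, 10) = 5666344714787188828795213697883; 5666344714787188828795213697883 < 5684341886080801486968994140625? YES
  n = 5392: C(5392, 10) = 5676873040158402483252283957448; 5676873040158402483252283957448 < 5684341886080801486968994140625? YES
  n = 5393: C(5393, 10) = 5687418968154238267170642278008; 5687418968154238267170642278008 < 5684341886080801486968994140625? NO
The largest n with C(n, 10) < 5684341886080801486968994140625 is n = 5392 (where E[X] = 5676873040158402483252283957448/5684341886080801486968994140625 ≈ 0.998686). Hence R_5(10) > 5392, i.e. R_5(10) ≥ 5393.

Largest n = 5392; hence R_5(10) > 5392.


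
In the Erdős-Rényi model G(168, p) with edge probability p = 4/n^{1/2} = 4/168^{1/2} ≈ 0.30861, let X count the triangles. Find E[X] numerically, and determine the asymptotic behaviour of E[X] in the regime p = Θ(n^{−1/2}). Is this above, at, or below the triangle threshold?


Number of potential triangles: C(168, 3) = 776216.
Each occurs with probability p³ ≈ (0.30861)³ ≈ 2.9391114e-02.
By linearity: E[X] = C(168, 3)·p³ ≈ 776216 · 2.9391114e-02 ≈ 22813.85316.
Since α = 1/2 < 1, p = c/n^{1/2} ≫ 1/n is above the triangle threshold p ~ 1/n. Asymptotically E[X] ~ (c³/6)·n^{3(1−α)} = (4³/6)·n^{1.5} → ∞; triangles are abundant w.h.p.

E[X] ≈ 22813.85316; in regime p = Θ(1/n^{1/2}) E[X] diverges (above the triangle threshold p ~ 1/n).


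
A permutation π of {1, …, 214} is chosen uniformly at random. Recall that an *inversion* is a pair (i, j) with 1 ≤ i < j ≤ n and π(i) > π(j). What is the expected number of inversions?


Write X = Σ X_I over the C(214, 2) = 22791 pairs i < j, with X_I the indicator of one inversion.
There are 22791 indicators.
For each fixed pair i < j, the values π(i) and π(j) are two distinct elements of {1, …, 214} in uniformly random order; by symmetry P[π(i) > π(j)] = 1/2.
By linearity: E[X] = 22791 · (1/2) = C(214, 2) · (1/2) = 22791/2 = 22791/2 ≈ 11395.50000.

E[X] = 22791/2 = 11395.50000.


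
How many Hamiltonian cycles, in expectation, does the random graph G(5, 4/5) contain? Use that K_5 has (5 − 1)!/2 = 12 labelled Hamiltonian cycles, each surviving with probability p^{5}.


K_5 has (5 − 1)!/2 = 12 labelled Hamiltonian cycles.
For each such Hamiltonian cycle H, let X_H = 1 if all 5 edges of H are present in G. Then P[X_H = 1] = p^{5} = (4/5)^{5} = 1024/3125.
By linearity: E[X] = Σ_H E[X_H] = 12 · p^{5} = 12 · 1024/3125 = 12288/3125.
Numerically: E[X] ≈ 3.932.

E[X] = 12 · (4/5)^{5} = 12288/3125 ≈ 3.932.


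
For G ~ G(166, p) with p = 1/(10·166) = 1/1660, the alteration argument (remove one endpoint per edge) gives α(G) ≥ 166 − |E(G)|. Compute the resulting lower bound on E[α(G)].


E[|E(G)|] = C(166, 2)·p = 13695 · (1/1660) = 33/4.
E[α(G)] ≥ n − E[|E(G)|] = 166 − 33/4 = 631/4.
Numerically: ≈ 157.750.
(This is only a lower bound; the true E[α(G)] may be larger.)

E[α(G)] ≥ 631/4 ≈ 157.750.


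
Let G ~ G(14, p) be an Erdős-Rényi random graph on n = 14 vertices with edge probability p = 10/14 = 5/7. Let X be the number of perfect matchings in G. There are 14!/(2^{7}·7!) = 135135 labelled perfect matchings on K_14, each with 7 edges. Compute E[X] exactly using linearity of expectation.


K_14 has 14!/(2^{7}·7!) = 135135 labelled perfect matchings.
For each such perfect matching H, let X_H = 1 if all 7 edges of H are present in G. Then P[X_H = 1] = p^{7} = (5/7)^{7} = 78125/823543.
By linearity: E[X] = Σ_H E[X_H] = 135135 · p^{7} = 135135 · 78125/823543 = 1508203125/117649.
Numerically: E[X] ≈ 12820.

E[X] = 135135 · (5/7)^{7} = 1508203125/117649 ≈ 12820.


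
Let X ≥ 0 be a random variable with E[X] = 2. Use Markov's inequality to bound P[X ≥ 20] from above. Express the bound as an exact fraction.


μ = E[X] = 2, a = 20.
Markov: P[X ≥ 20] ≤ μ/a = (2)/20 = 1/10.
Numerically: ≈ 0.100000.
(Since a = 20 > μ = 2.000000, the bound 1/10 is < 1 and informative.)

P[X ≥ 20] ≤ 1/10 ≈ 0.100000.


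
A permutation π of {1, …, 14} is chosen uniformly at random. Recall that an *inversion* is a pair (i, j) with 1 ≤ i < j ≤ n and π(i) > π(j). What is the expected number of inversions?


Write X = Σ X_I over the C(14, 2) = 91 pairs i < j, with X_I the indicator of one inversion.
There are 91 indicators.
For each fixed pair i < j, the values π(i) and π(j) are two distinct elements of {1, …, 14} in uniformly random order; by symmetry P[π(i) > π(j)] = 1/2.
By linearity: E[X] = 91 · (1/2) = C(14, 2) · (1/2) = 91/2 = 91/2 ≈ 45.500000.

E[X] = 91/2 = 45.500000.


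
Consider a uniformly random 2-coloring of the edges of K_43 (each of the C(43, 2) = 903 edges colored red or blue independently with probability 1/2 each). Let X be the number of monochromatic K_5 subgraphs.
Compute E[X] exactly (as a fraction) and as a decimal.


Let X = Σ_S X_S over the C(43, 5) = 962598 subsets S of size 5, where X_S = 1 if the K_5 on S is monochromatic.
For a fixed S, the K_5 on S has C(5, 2) = 10 edges. P[all 10 edges red] = (1/2)^10, and likewise for blue, so P[monochromatic] = 2·(1/2)^10 = 2^{1 − 10} = 1/512.
By linearity of expectation: E[X] = C(43, 5) · 2^{1 − 10} = 962598 · 1/512 = 481299/256.
Numerically: E[X] ≈ 1880.074219.

E[X] = C(43,5)·2^(1−C(5,2)) = 481299/256 ≈ 1880.074219.


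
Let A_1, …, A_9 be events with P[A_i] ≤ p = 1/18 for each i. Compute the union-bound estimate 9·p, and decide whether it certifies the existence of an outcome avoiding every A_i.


Union bound: P[∪_{i=1}^{9} A_i] ≤ Σ_i P[A_i] ≤ 9·p = 9·(1/18) = 1/2.
Numerically: 1/2 ≈ 0.500000.
Is 1/2 < 1? YES.
Since P[∪ A_i] ≤ 1/2 < 1, the complement has P[∩ A_i^c] ≥ 1 − 1/2 = 1/2 > 0, so some outcome avoids every A_i.

9·p = 1/2 ≈ 0.500000; existence CERTIFIED by the union bound.


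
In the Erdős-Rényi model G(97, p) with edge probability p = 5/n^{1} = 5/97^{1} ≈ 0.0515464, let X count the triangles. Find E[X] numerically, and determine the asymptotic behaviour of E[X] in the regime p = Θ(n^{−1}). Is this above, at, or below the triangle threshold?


Number of potential triangles: C(97, 3) = 147440.
Each occurs with probability p³ ≈ (0.0515464)³ ≈ 1.36960335e-04.
By linearity: E[X] = C(97, 3)·p³ ≈ 147440 · 1.36960335e-04 ≈ 20.193432.
Here α = 1, so p = 5/n is exactly at the triangle threshold p ~ 1/n. Asymptotically E[X] → c³/6 = 5³/6 = 125/6 ≈ 20.833333, a bounded constant. In this regime the triangle count is asymptotically Poisson(c³/6).

E[X] ≈ 20.193432; in regime p = Θ(1/n^{1}) E[X] stays bounded (at the triangle threshold p ~ 1/n).


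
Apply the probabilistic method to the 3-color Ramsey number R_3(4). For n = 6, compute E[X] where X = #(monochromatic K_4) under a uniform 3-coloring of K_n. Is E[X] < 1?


E[X] = C(6, 4) · 3^{1 − 6} = 15 · 3^{−5} = 15/243.
As a reduced fraction: E[X] = 5/81 ≈ 0.0617.
Is E[X] < 1? YES.
Since E[X] < 1, there exists a 3-coloring of K_{6} with no monochromatic K_4; hence R_3(4) > 6.

E[X] = 5/81 ≈ 0.0617; E[X] < 1, so R_3(4) > 6.


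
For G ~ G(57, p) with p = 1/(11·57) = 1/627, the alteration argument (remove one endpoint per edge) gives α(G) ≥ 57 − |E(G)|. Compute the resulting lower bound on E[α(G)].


E[|E(G)|] = C(57, 2)·p = 1596 · (1/627) = 28/11.
E[α(G)] ≥ n − E[|E(G)|] = 57 − 28/11 = 599/11.
Numerically: ≈ 54.4545.
(This is only a lower bound; the true E[α(G)] may be larger.)

E[α(G)] ≥ 599/11 ≈ 54.4545.


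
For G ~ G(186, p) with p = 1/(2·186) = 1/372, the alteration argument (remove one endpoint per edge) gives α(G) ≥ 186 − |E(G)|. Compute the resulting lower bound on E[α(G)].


E[|E(G)|] = C(186, 2)·p = 17205 · (1/372) = 185/4.
E[α(G)] ≥ n − E[|E(G)|] = 186 − 185/4 = 559/4.
Numerically: ≈ 139.750000.
(This is only a lower bound; the true E[α(G)] may be larger.)

E[α(G)] ≥ 559/4 ≈ 139.750000.


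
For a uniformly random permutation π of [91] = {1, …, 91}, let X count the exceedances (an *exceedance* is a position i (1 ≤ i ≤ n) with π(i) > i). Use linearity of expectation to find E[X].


Write X = Σ_{i=1}^{91} X_i, where X_i = 1_{π(i) > i}.
For each fixed i, π(i) is uniform over {1, …, 91} (marginal of a uniform permutation), so P[π(i) > i] = (n − i)/n. Summing: Σ_{i=1}^{91} (n − i)/n = (0 + 1 + … + 90)/91 = 91(91 − 1)/(2·91) = (91 − 1)/2.
Hence E[X] = Σ_{i=1}^{91} (91 − i)/91 = 45 ≈ 45.000000.

E[X] = 45 = 45.000000.


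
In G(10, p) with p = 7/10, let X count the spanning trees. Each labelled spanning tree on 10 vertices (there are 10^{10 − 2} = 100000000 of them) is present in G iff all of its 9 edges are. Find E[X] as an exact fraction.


K_10 has 10^{10 − 2} = 100000000 labelled spanning trees.
For each such spanning tree H, let X_H = 1 if all 9 edges of H are present in G. Then P[X_H = 1] = p^{9} = (7/10)^{9} = 40353607/1000000000.
By linearity: E[X] = Σ_H E[X_H] = 100000000 · p^{9} = 100000000 · 40353607/1000000000 = 40353607/10.
Numerically: E[X] ≈ 4.035e+06.

E[X] = 100000000 · (7/10)^{9} = 40353607/10 ≈ 4.035e+06.


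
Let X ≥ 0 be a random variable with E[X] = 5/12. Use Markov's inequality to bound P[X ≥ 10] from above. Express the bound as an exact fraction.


μ = E[X] = 5/12, a = 10.
Markov: P[X ≥ 10] ≤ μ/a = (5/12)/10 = 1/24.
Numerically: ≈ 0.041667.
(Since a = 10 > μ = 0.416667, the bound 1/24 is < 1 and informative.)

P[X ≥ 10] ≤ 1/24 ≈ 0.041667.


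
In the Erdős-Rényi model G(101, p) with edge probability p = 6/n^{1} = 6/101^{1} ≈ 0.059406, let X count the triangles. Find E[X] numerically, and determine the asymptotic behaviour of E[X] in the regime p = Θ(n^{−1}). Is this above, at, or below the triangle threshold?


Number of potential triangles: C(101, 3) = 166650.
Each occurs with probability p³ ≈ (0.059406)³ ≈ 2.0964747e-04.
By linearity: E[X] = C(101, 3)·p³ ≈ 166650 · 2.0964747e-04 ≈ 34.93775.
Here α = 1, so p = 6/n is exactly at the triangle threshold p ~ 1/n. Asymptotically E[X] → c³/6 = 6³/6 = 36 ≈ 36.00000, a bounded constant. In this regime the triangle count is asymptotically Poisson(c³/6).

E[X] ≈ 34.93775; in regime p = Θ(1/n^{1}) E[X] stays bounded (at the triangle threshold p ~ 1/n).


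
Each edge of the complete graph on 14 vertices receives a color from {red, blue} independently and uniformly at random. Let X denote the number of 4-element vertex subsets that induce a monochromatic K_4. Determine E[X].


Let X = Σ_S X_S over the C(14, 4) = 1001 subsets S of size 4, where X_S = 1 if the K_4 on S is monochromatic.
For a fixed S, the K_4 on S has C(4, 2) = 6 edges. P[all 6 edges red] = (1/2)^6, and likewise for blue, so P[monochromatic] = 2·(1/2)^6 = 2^{1 − 6} = 1/32.
By linearity of expectation: E[X] = C(14, 4) · 2^{1 − 6} = 1001 · 1/32 = 1001/32.
Numerically: E[X] ≈ 31.2812.

E[X] = C(14,4)·2^(1−C(4,2)) = 1001/32 ≈ 31.2812.


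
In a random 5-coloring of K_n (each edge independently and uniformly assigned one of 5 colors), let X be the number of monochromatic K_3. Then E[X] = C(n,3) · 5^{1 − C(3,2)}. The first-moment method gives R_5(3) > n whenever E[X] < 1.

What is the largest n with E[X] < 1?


We need C(n, 3) · 5^{1 − 3} < 1, i.e. C(n, 3) < 5^{3 − 1} = 25.
Check values of n near the boundary:
  n = 5: C(5, 3) = 10; 10 < 25? YES
  n = 6: C(6, 3) = 20; 20 < 25? YES
  n = 7: C(7, 3) = 35; 35 < 25? NO
The largest n with C(n, 3) < 25 is n = 6 (where E[X] = 4/5 ≈ 0.8000). Hence R_5(3) > 6, i.e. R_5(3) ≥ 7.

Largest n = 6; hence R_5(3) > 6.


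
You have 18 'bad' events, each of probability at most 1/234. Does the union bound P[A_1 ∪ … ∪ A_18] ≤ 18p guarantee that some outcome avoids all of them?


Union bound: P[∪_{i=1}^{18} A_i] ≤ Σ_i P[A_i] ≤ 18·p = 18·(1/234) = 1/13.
Numerically: 1/13 ≈ 0.077.
Is 1/13 < 1? YES.
Since P[∪ A_i] ≤ 1/13 < 1, the complement has P[∩ A_i^c] ≥ 1 − 1/13 = 12/13 > 0, so some outcome avoids every A_i.

18·p = 1/13 ≈ 0.077; existence CERTIFIED by the union bound.


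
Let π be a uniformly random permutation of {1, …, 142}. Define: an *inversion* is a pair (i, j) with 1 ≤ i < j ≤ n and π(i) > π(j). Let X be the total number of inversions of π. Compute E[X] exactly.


Write X = Σ X_I over the C(142, 2) = 10011 pairs i < j, with X_I the indicator of one inversion.
There are 10011 indicators.
For each fixed pair i < j, the values π(i) and π(j) are two distinct elements of {1, …, 142} in uniformly random order; by symmetry P[π(i) > π(j)] = 1/2.
By linearity: E[X] = 10011 · (1/2) = C(142, 2) · (1/2) = 10011/2 = 10011/2 ≈ 5005.500.

E[X] = 10011/2 = 5005.500.


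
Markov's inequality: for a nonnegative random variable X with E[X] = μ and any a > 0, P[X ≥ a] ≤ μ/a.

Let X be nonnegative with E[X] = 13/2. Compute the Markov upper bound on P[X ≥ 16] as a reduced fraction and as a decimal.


μ = E[X] = 13/2, a = 16.
Markov: P[X ≥ 16] ≤ μ/a = (13/2)/16 = 13/32.
Numerically: ≈ 0.40625.
(Since a = 16 > μ = 6.50000, the bound 13/32 is < 1 and informative.)

P[X ≥ 16] ≤ 13/32 ≈ 0.40625.


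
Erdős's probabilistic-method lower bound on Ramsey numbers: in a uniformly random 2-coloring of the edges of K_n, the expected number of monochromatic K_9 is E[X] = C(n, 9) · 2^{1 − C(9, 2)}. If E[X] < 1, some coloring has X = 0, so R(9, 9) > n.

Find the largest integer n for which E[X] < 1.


We need C(n, 9) · 2^{1 − 36} < 1, i.e. C(n, 9) < 2^{36 − 1} = 34359738368.
Check values of n near the boundary:
  n = 63: C(63, 9) = 23667689815; 23667689815 < 34359738368? YES
  n = 64: C(64, 9) = 27540584512; 27540584512 < 34359738368? YES
  n = 65: C(65, 9) = 31966749880; 31966749880 < 34359738368? YES
  n = 66: C(66, 9) = 37014131440; 37014131440 < 34359738368? NO
The largest n with C(n, 9) < 34359738368 is n = 65 (where E[X] = 3995843735/4294967296 ≈ 0.9304). Hence R(9, 9) > 65, i.e. R(9, 9) ≥ 66.

Largest n = 65; hence R(9, 9) > 65.


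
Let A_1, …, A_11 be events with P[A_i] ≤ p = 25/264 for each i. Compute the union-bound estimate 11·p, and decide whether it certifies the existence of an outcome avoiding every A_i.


Union bound: P[∪_{i=1}^{11} A_i] ≤ Σ_i P[A_i] ≤ 11·p = 11·(25/264) = 25/24.
Numerically: 25/24 ≈ 1.0417.
Is 25/24 < 1? NO.
Since the bound 25/24 is ≥ 1, the union bound is uninformative here; it does NOT by itself certify existence.

11·p = 25/24 ≈ 1.0417; existence NOT certified by the union bound.


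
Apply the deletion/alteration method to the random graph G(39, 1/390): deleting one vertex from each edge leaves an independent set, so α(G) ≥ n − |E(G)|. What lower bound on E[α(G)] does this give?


E[|E(G)|] = C(39, 2)·p = 741 · (1/390) = 19/10.
E[α(G)] ≥ n − E[|E(G)|] = 39 − 19/10 = 371/10.
Numerically: ≈ 37.10000.
(This is only a lower bound; the true E[α(G)] may be larger.)

E[α(G)] ≥ 371/10 ≈ 37.10000.


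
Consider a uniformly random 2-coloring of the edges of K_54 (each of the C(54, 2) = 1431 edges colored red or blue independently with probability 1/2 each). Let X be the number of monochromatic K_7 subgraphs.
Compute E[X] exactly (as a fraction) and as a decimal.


Let X = Σ_S X_S over the C(54, 7) = 177100560 subsets S of size 7, where X_S = 1 if the K_7 on S is monochromatic.
For a fixed S, the K_7 on S has C(7, 2) = 21 edges. P[all 21 edges red] = (1/2)^21, and likewise for blue, so P[monochromatic] = 2·(1/2)^21 = 2^{1 − 21} = 1/1048576.
By linearity of expectation: E[X] = C(54, 7) · 2^{1 − 21} = 177100560 · 1/1048576 = 11068785/65536.
Numerically: E[X] ≈ 168.8963.

E[X] = C(54,7)·2^(1−C(7,2)) = 11068785/65536 ≈ 168.8963.


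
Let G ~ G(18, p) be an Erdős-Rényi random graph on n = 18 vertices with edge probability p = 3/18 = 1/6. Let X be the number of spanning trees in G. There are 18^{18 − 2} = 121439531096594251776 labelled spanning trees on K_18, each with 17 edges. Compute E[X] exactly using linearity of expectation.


K_18 has 18^{18 − 2} = 121439531096594251776 labelled spanning trees.
For each such spanning tree H, let X_H = 1 if all 17 edges of H are present in G. Then P[X_H = 1] = p^{17} = (1/6)^{17} = 1/16926659444736.
By linearity: E[X] = Σ_H E[X_H] = 121439531096594251776 · p^{17} = 121439531096594251776 · 1/16926659444736 = 14348907/2.
Numerically: E[X] ≈ 7.17445e+06.

E[X] = 121439531096594251776 · (1/6)^{17} = 14348907/2 ≈ 7.17445e+06.


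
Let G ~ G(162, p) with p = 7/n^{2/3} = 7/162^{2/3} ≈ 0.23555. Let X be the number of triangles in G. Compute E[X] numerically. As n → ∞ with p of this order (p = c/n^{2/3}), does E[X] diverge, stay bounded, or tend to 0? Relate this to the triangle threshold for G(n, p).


Number of potential triangles: C(162, 3) = 695520.
Each occurs with probability p³ ≈ (0.23555)³ ≈ 1.3069654e-02.
By linearity: E[X] = C(162, 3)·p³ ≈ 695520 · 1.3069654e-02 ≈ 9090.20576.
Since α = 2/3 < 1, p = c/n^{2/3} ≫ 1/n is above the triangle threshold p ~ 1/n. Asymptotically E[X] ~ (c³/6)·n^{3(1−α)} = (7³/6)·n^{1} → ∞; triangles are abundant w.h.p.

E[X] ≈ 9090.20576; in regime p = Θ(1/n^{2/3}) E[X] diverges (above the triangle threshold p ~ 1/n).


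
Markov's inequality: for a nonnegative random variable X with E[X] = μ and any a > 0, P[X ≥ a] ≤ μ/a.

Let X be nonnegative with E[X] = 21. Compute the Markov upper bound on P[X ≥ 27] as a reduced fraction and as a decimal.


μ = E[X] = 21, a = 27.
Markov: P[X ≥ 27] ≤ μ/a = (21)/27 = 7/9.
Numerically: ≈ 0.7778.
(Since a = 27 > μ = 21.0000, the bound 7/9 is < 1 and informative.)

P[X ≥ 27] ≤ 7/9 ≈ 0.7778.


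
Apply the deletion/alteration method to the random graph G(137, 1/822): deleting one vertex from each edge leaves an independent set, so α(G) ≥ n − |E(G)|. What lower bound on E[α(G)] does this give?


E[|E(G)|] = C(137, 2)·p = 9316 · (1/822) = 34/3.
E[α(G)] ≥ n − E[|E(G)|] = 137 − 34/3 = 377/3.
Numerically: ≈ 125.66667.
(This is only a lower bound; the true E[α(G)] may be larger.)

E[α(G)] ≥ 377/3 ≈ 125.66667.


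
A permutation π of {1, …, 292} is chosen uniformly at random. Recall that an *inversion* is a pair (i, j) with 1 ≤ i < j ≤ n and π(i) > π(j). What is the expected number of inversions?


Write X = Σ X_I over the C(292, 2) = 42486 pairs i < j, with X_I the indicator of one inversion.
There are 42486 indicators.
For each fixed pair i < j, the values π(i) and π(j) are two distinct elements of {1, …, 292} in uniformly random order; by symmetry P[π(i) > π(j)] = 1/2.
By linearity: E[X] = 42486 · (1/2) = C(292, 2) · (1/2) = 42486/2 = 21243 ≈ 21243.000000.

E[X] = 21243 = 21243.000000.


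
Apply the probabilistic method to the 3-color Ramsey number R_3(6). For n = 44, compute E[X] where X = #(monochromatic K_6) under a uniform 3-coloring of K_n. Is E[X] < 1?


E[X] = C(44, 6) · 3^{1 − 15} = 7059052 · 3^{−14} = 7059052/4782969.
As a reduced fraction: E[X] = 7059052/4782969 ≈ 1.47587.
Is E[X] < 1? NO.
Since E[X] ≥ 1, the first-moment bound is inconclusive at n = 44; it does NOT by itself certify R_3(6) > 44.

E[X] = 7059052/4782969 ≈ 1.47587; E[X] ≥ 1; first-moment method inconclusive here.


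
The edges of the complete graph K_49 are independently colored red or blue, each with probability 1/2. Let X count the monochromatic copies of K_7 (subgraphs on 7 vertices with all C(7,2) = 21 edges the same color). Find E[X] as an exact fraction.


Let X = Σ_S X_S over the C(49, 7) = 85900584 subsets S of size 7, where X_S = 1 if the K_7 on S is monochromatic.
For a fixed S, the K_7 on S has C(7, 2) = 21 edges. P[all 21 edges red] = (1/2)^21, and likewise for blue, so P[monochromatic] = 2·(1/2)^21 = 2^{1 − 21} = 1/1048576.
Summing: E[X] = C(49, 7) · 2^{1 − 21} = 85900584 · 1/1048576 = 10737573/131072.
Numerically: E[X] ≈ 81.921181.

E[X] = C(49,7)·2^(1−C(7,2)) = 10737573/131072 ≈ 81.921181.


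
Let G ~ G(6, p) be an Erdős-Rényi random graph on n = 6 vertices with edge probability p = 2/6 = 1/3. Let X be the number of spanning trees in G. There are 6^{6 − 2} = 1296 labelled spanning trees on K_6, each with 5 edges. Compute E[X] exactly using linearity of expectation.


K_6 has 6^{6 − 2} = 1296 labelled spanning trees.
For each such spanning tree H, let X_H = 1 if all 5 edges of H are present in G. Then P[X_H = 1] = p^{5} = (1/3)^{5} = 1/243.
Summing the indicators: E[X] = Σ_H E[X_H] = 1296 · p^{5} = 1296 · 1/243 = 16/3.
Numerically: E[X] ≈ 5.333.

E[X] = 1296 · (1/3)^{5} = 16/3 ≈ 5.333.


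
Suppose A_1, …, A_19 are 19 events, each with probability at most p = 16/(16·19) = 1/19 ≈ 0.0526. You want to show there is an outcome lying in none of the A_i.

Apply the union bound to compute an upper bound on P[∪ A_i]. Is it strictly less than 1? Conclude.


Union bound: P[∪_{i=1}^{19} A_i] ≤ Σ_i P[A_i] ≤ 19·p = 19·(1/19) = 1.
Numerically: 1 ≈ 1.0000.
Is 1 < 1? NO.
Since the bound 1 is ≥ 1, the union bound is uninformative here; it does NOT by itself certify existence.

19·p = 1 ≈ 1.0000; existence NOT certified by the union bound.


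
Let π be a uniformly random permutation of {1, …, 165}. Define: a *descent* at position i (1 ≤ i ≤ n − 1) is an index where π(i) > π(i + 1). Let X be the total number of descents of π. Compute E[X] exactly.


Write X = Σ X_I over i = 1, …, 164, with X_I the indicator of one descent.
There are 164 indicators.
For each fixed i, the pair (π(i), π(i+1)) is a uniformly random ordered pair of distinct values from {1, …, 165}; by symmetry P[π(i) > π(i+1)] = 1/2.
By linearity: E[X] = 164 · (1/2) = (165 − 1) · (1/2) = 82 ≈ 82.0000.

E[X] = 82 = 82.0000.


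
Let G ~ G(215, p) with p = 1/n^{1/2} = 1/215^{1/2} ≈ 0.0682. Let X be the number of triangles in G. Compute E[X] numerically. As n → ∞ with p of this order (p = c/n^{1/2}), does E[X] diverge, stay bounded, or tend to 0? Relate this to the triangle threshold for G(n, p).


Number of potential triangles: C(215, 3) = 1633355.
Each occurs with probability p³ ≈ (0.0682)³ ≈ 3.17207e-04.
By linearity: E[X] = C(215, 3)·p³ ≈ 1633355 · 3.17207e-04 ≈ 518.111.
Since α = 1/2 < 1, p = c/n^{1/2} ≫ 1/n is above the triangle threshold p ~ 1/n. Asymptotically E[X] ~ (c³/6)·n^{3(1−α)} = (1³/6)·n^{1.5} → ∞; triangles are abundant w.h.p.

E[X] ≈ 518.111; in regime p = Θ(1/n^{1/2}) E[X] diverges (above the triangle threshold p ~ 1/n).


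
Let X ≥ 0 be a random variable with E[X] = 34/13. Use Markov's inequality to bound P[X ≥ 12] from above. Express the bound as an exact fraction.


μ = E[X] = 34/13, a = 12.
Markov: P[X ≥ 12] ≤ μ/a = (34/13)/12 = 17/78.
Numerically: ≈ 0.2179.
(Since a = 12 > μ = 2.6154, the bound 17/78 is < 1 and informative.)

P[X ≥ 12] ≤ 17/78 ≈ 0.2179.


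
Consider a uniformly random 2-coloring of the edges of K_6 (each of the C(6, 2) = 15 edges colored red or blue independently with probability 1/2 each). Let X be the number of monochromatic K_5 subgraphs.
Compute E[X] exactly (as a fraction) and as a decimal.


Let X = Σ_S X_S over the C(6, 5) = 6 subsets S of size 5, where X_S = 1 if the K_5 on S is monochromatic.
For a fixed S, the K_5 on S has C(5, 2) = 10 edges. P[all 10 edges red] = (1/2)^10, and likewise for blue, so P[monochromatic] = 2·(1/2)^10 = 2^{1 − 10} = 1/512.
By linearity: E[X] = C(6, 5) · 2^{1 − 10} = 6 · 1/512 = 3/256.
Numerically: E[X] ≈ 0.01172.

E[X] = C(6,5)·2^(1−C(5,2)) = 3/256 ≈ 0.01172.


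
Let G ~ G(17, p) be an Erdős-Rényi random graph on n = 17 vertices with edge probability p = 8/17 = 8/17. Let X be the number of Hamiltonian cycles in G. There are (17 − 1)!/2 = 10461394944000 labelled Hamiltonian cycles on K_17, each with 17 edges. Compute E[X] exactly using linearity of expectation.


K_17 has (17 − 1)!/2 = 10461394944000 labelled Hamiltonian cycles.
For each such Hamiltonian cycle H, let X_H = 1 if all 17 edges of H are present in G. Then P[X_H = 1] = p^{17} = (8/17)^{17} = 2251799813685248/827240261886336764177.
Summing the indicators: E[X] = Σ_H E[X_H] = 10461394944000 · p^{17} = 10461394944000 · 2251799813685248/827240261886336764177 = 23556967185786995434586112000/827240261886336764177.
Numerically: E[X] ≈ 2.8477e+07.

E[X] = 10461394944000 · (8/17)^{17} = 23556967185786995434586112000/827240261886336764177 ≈ 2.8477e+07.


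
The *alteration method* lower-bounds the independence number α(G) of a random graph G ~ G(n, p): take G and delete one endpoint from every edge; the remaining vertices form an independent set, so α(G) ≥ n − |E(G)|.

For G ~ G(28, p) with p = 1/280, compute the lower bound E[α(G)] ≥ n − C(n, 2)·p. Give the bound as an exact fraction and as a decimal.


E[|E(G)|] = C(28, 2)·p = 378 · (1/280) = 27/20.
E[α(G)] ≥ n − E[|E(G)|] = 28 − 27/20 = 533/20.
Numerically: ≈ 26.650000.
(This is only a lower bound; the true E[α(G)] may be larger.)

E[α(G)] ≥ 533/20 ≈ 26.650000.


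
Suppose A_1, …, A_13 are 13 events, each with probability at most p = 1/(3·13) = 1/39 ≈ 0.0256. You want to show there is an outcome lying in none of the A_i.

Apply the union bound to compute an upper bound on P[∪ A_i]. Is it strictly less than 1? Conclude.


Union bound: P[∪_{i=1}^{13} A_i] ≤ Σ_i P[A_i] ≤ 13·p = 13·(1/39) = 1/3.
Numerically: 1/3 ≈ 0.3333.
Is 1/3 < 1? YES.
Since P[∪ A_i] ≤ 1/3 < 1, the complement has P[∩ A_i^c] ≥ 1 − 1/3 = 2/3 > 0, so some outcome avoids every A_i.

13·p = 1/3 ≈ 0.3333; existence CERTIFIED by the union bound.


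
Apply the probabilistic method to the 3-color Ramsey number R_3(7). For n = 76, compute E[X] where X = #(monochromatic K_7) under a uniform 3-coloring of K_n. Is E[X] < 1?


E[X] = C(76, 7) · 3^{1 − 21} = 2186189400 · 3^{−20} = 2186189400/3486784401.
As a reduced fraction: E[X] = 728729800/1162261467 ≈ 0.6270.
Is E[X] < 1? YES.
Since E[X] < 1, there exists a 3-coloring of K_{76} with no monochromatic K_7; hence R_3(7) > 76.

E[X] = 728729800/1162261467 ≈ 0.6270; E[X] < 1, so R_3(7) > 76.


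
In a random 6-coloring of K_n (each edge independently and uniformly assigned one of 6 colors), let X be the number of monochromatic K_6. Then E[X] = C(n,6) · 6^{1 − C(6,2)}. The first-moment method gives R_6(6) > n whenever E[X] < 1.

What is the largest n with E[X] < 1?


We need C(n, 6) · 6^{1 − 15} < 1, i.e. C(n, 6) < 6^{15 − 1} = 78364164096.
Check values of n near the boundary:
  n = 195: C(195, 6) = 70656049360; 70656049360 < 78364164096? YES
  n = 196: C(196, 6) = 72887293024; 72887293024 < 78364164096? YES
  n = 197: C(197, 6) = 75176946208; 75176946208 < 78364164096? YES
  n = 198: C(198, 6) = 77526225777; 77526225777 < 78364164096? YES
  n = 199: C(199, 6) = 79936367511; 79936367511 < 78364164096? NO
  n = 200: C(200, 6) = 82408626300; 82408626300 < 78364164096? NO
The largest n with C(n, 6) < 78364164096 is n = 198 (where E[X] = 25842075259/26121388032 ≈ 0.989307). Hence R_6(6) > 198, i.e. R_6(6) ≥ 199.

Largest n = 198; hence R_6(6) > 198.


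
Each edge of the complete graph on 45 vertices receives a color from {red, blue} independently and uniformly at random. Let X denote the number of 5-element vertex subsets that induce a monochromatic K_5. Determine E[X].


Let X = Σ_S X_S over the C(45, 5) = 1221759 subsets S of size 5, where X_S = 1 if the K_5 on S is monochromatic.
For a fixed S, the K_5 on S has C(5, 2) = 10 edges. P[all 10 edges red] = (1/2)^10, and likewise for blue, so P[monochromatic] = 2·(1/2)^10 = 2^{1 − 10} = 1/512.
By linearity of expectation: E[X] = C(45, 5) · 2^{1 − 10} = 1221759 · 1/512 = 1221759/512.
Numerically: E[X] ≈ 2386.24805.

E[X] = C(45,5)·2^(1−C(5,2)) = 1221759/512 ≈ 2386.24805.


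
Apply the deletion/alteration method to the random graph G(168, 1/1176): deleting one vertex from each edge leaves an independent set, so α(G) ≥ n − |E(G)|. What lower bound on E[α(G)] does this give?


E[|E(G)|] = C(168, 2)·p = 14028 · (1/1176) = 167/14.
E[α(G)] ≥ n − E[|E(G)|] = 168 − 167/14 = 2185/14.
Numerically: ≈ 156.07143.
(This is only a lower bound; the true E[α(G)] may be larger.)

E[α(G)] ≥ 2185/14 ≈ 156.07143.


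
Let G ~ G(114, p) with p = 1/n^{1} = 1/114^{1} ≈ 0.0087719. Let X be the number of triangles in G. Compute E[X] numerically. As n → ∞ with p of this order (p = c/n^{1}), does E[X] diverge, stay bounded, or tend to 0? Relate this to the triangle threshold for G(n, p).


Number of potential triangles: C(114, 3) = 240464.
Each occurs with probability p³ ≈ (0.0087719)³ ≈ 6.7497152e-07.
By linearity: E[X] = C(114, 3)·p³ ≈ 240464 · 6.7497152e-07 ≈ 0.16231.
Here α = 1, so p = 1/n is exactly at the triangle threshold p ~ 1/n. Asymptotically E[X] → c³/6 = 1³/6 = 1/6 ≈ 0.16667, a bounded constant. In this regime the triangle count is asymptotically Poisson(c³/6).

E[X] ≈ 0.16231; in regime p = Θ(1/n^{1}) E[X] stays bounded (at the triangle threshold p ~ 1/n).


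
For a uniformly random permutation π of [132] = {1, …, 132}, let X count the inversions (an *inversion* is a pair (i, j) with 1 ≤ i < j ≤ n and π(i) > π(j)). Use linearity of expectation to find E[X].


Write X = Σ X_I over the C(132, 2) = 8646 pairs i < j, with X_I the indicator of one inversion.
There are 8646 indicators.
For each fixed pair i < j, the values π(i) and π(j) are two distinct elements of {1, …, 132} in uniformly random order; by symmetry P[π(i) > π(j)] = 1/2.
By linearity: E[X] = 8646 · (1/2) = C(132, 2) · (1/2) = 8646/2 = 4323 ≈ 4323.00000.

E[X] = 4323 = 4323.00000.
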